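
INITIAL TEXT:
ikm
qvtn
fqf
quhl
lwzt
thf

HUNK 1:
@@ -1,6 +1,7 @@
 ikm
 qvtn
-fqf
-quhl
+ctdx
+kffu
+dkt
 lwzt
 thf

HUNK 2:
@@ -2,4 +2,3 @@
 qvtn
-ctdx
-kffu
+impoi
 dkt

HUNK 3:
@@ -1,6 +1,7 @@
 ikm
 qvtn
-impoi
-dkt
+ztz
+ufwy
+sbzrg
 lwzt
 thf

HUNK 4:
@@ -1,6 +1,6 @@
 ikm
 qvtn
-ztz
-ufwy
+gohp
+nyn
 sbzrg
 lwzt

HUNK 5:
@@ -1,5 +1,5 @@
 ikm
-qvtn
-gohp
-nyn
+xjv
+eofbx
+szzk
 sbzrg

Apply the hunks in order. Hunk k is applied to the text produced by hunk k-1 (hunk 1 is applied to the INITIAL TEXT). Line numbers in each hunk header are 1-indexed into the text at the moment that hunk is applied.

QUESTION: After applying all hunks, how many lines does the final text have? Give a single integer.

Hunk 1: at line 1 remove [fqf,quhl] add [ctdx,kffu,dkt] -> 7 lines: ikm qvtn ctdx kffu dkt lwzt thf
Hunk 2: at line 2 remove [ctdx,kffu] add [impoi] -> 6 lines: ikm qvtn impoi dkt lwzt thf
Hunk 3: at line 1 remove [impoi,dkt] add [ztz,ufwy,sbzrg] -> 7 lines: ikm qvtn ztz ufwy sbzrg lwzt thf
Hunk 4: at line 1 remove [ztz,ufwy] add [gohp,nyn] -> 7 lines: ikm qvtn gohp nyn sbzrg lwzt thf
Hunk 5: at line 1 remove [qvtn,gohp,nyn] add [xjv,eofbx,szzk] -> 7 lines: ikm xjv eofbx szzk sbzrg lwzt thf
Final line count: 7

Answer: 7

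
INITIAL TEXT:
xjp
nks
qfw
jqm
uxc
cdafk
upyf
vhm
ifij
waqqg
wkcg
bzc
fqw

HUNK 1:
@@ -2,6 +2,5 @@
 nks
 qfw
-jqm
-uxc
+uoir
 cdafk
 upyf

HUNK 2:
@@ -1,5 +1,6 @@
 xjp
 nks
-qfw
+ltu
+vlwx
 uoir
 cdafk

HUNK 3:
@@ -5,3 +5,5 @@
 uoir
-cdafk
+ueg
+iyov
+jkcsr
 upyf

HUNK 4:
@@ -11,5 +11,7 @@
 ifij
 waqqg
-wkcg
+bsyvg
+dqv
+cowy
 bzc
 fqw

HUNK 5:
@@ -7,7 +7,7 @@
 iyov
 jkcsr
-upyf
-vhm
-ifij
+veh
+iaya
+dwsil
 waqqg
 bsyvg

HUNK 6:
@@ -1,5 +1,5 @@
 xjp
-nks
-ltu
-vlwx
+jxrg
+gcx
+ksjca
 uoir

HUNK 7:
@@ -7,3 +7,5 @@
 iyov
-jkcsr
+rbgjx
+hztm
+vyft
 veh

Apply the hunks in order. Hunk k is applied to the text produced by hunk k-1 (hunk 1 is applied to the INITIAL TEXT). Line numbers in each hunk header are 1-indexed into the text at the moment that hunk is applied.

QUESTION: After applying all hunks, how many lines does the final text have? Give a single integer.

Hunk 1: at line 2 remove [jqm,uxc] add [uoir] -> 12 lines: xjp nks qfw uoir cdafk upyf vhm ifij waqqg wkcg bzc fqw
Hunk 2: at line 1 remove [qfw] add [ltu,vlwx] -> 13 lines: xjp nks ltu vlwx uoir cdafk upyf vhm ifij waqqg wkcg bzc fqw
Hunk 3: at line 5 remove [cdafk] add [ueg,iyov,jkcsr] -> 15 lines: xjp nks ltu vlwx uoir ueg iyov jkcsr upyf vhm ifij waqqg wkcg bzc fqw
Hunk 4: at line 11 remove [wkcg] add [bsyvg,dqv,cowy] -> 17 lines: xjp nks ltu vlwx uoir ueg iyov jkcsr upyf vhm ifij waqqg bsyvg dqv cowy bzc fqw
Hunk 5: at line 7 remove [upyf,vhm,ifij] add [veh,iaya,dwsil] -> 17 lines: xjp nks ltu vlwx uoir ueg iyov jkcsr veh iaya dwsil waqqg bsyvg dqv cowy bzc fqw
Hunk 6: at line 1 remove [nks,ltu,vlwx] add [jxrg,gcx,ksjca] -> 17 lines: xjp jxrg gcx ksjca uoir ueg iyov jkcsr veh iaya dwsil waqqg bsyvg dqv cowy bzc fqw
Hunk 7: at line 7 remove [jkcsr] add [rbgjx,hztm,vyft] -> 19 lines: xjp jxrg gcx ksjca uoir ueg iyov rbgjx hztm vyft veh iaya dwsil waqqg bsyvg dqv cowy bzc fqw
Final line count: 19

Answer: 19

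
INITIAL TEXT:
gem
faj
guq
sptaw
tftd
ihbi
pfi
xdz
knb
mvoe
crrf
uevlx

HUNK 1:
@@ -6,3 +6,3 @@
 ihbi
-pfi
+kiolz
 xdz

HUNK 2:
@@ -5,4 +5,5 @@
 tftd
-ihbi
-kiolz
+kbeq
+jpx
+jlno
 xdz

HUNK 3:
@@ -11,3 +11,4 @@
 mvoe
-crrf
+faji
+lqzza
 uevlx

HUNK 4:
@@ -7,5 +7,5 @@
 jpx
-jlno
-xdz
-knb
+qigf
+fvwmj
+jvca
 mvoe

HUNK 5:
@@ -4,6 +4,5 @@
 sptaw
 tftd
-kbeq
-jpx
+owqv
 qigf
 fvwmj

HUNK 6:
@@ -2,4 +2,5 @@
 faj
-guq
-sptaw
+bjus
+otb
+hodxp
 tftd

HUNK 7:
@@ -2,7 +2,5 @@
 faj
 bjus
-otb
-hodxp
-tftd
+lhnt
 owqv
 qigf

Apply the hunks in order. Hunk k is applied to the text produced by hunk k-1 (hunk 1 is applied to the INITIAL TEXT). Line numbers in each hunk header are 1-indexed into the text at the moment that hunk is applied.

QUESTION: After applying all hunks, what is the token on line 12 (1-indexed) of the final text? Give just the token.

Hunk 1: at line 6 remove [pfi] add [kiolz] -> 12 lines: gem faj guq sptaw tftd ihbi kiolz xdz knb mvoe crrf uevlx
Hunk 2: at line 5 remove [ihbi,kiolz] add [kbeq,jpx,jlno] -> 13 lines: gem faj guq sptaw tftd kbeq jpx jlno xdz knb mvoe crrf uevlx
Hunk 3: at line 11 remove [crrf] add [faji,lqzza] -> 14 lines: gem faj guq sptaw tftd kbeq jpx jlno xdz knb mvoe faji lqzza uevlx
Hunk 4: at line 7 remove [jlno,xdz,knb] add [qigf,fvwmj,jvca] -> 14 lines: gem faj guq sptaw tftd kbeq jpx qigf fvwmj jvca mvoe faji lqzza uevlx
Hunk 5: at line 4 remove [kbeq,jpx] add [owqv] -> 13 lines: gem faj guq sptaw tftd owqv qigf fvwmj jvca mvoe faji lqzza uevlx
Hunk 6: at line 2 remove [guq,sptaw] add [bjus,otb,hodxp] -> 14 lines: gem faj bjus otb hodxp tftd owqv qigf fvwmj jvca mvoe faji lqzza uevlx
Hunk 7: at line 2 remove [otb,hodxp,tftd] add [lhnt] -> 12 lines: gem faj bjus lhnt owqv qigf fvwmj jvca mvoe faji lqzza uevlx
Final line 12: uevlx

Answer: uevlx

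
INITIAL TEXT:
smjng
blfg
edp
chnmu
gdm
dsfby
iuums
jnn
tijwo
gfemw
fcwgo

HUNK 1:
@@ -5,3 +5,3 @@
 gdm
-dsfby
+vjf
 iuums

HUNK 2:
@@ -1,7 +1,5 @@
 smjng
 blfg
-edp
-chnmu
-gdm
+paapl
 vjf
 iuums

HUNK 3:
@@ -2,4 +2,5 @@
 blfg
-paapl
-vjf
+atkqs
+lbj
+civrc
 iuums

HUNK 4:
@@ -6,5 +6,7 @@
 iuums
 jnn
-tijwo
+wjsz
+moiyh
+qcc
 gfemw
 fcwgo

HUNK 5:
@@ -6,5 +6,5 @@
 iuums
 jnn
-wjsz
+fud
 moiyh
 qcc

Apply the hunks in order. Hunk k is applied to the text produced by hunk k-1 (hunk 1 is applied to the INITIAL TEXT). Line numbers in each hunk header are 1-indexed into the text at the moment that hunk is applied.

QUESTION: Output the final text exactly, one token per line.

Answer: smjng
blfg
atkqs
lbj
civrc
iuums
jnn
fud
moiyh
qcc
gfemw
fcwgo

Derivation:
Hunk 1: at line 5 remove [dsfby] add [vjf] -> 11 lines: smjng blfg edp chnmu gdm vjf iuums jnn tijwo gfemw fcwgo
Hunk 2: at line 1 remove [edp,chnmu,gdm] add [paapl] -> 9 lines: smjng blfg paapl vjf iuums jnn tijwo gfemw fcwgo
Hunk 3: at line 2 remove [paapl,vjf] add [atkqs,lbj,civrc] -> 10 lines: smjng blfg atkqs lbj civrc iuums jnn tijwo gfemw fcwgo
Hunk 4: at line 6 remove [tijwo] add [wjsz,moiyh,qcc] -> 12 lines: smjng blfg atkqs lbj civrc iuums jnn wjsz moiyh qcc gfemw fcwgo
Hunk 5: at line 6 remove [wjsz] add [fud] -> 12 lines: smjng blfg atkqs lbj civrc iuums jnn fud moiyh qcc gfemw fcwgo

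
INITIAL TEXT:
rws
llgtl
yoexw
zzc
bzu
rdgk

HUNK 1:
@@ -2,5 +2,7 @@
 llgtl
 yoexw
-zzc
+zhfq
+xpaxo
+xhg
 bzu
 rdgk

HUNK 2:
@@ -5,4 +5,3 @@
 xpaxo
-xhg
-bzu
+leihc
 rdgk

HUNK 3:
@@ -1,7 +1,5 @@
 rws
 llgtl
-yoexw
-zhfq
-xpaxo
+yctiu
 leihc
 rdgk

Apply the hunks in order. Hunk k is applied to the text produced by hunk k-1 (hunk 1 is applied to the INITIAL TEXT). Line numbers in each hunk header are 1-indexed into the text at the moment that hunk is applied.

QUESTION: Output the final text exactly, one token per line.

Hunk 1: at line 2 remove [zzc] add [zhfq,xpaxo,xhg] -> 8 lines: rws llgtl yoexw zhfq xpaxo xhg bzu rdgk
Hunk 2: at line 5 remove [xhg,bzu] add [leihc] -> 7 lines: rws llgtl yoexw zhfq xpaxo leihc rdgk
Hunk 3: at line 1 remove [yoexw,zhfq,xpaxo] add [yctiu] -> 5 lines: rws llgtl yctiu leihc rdgk

Answer: rws
llgtl
yctiu
leihc
rdgk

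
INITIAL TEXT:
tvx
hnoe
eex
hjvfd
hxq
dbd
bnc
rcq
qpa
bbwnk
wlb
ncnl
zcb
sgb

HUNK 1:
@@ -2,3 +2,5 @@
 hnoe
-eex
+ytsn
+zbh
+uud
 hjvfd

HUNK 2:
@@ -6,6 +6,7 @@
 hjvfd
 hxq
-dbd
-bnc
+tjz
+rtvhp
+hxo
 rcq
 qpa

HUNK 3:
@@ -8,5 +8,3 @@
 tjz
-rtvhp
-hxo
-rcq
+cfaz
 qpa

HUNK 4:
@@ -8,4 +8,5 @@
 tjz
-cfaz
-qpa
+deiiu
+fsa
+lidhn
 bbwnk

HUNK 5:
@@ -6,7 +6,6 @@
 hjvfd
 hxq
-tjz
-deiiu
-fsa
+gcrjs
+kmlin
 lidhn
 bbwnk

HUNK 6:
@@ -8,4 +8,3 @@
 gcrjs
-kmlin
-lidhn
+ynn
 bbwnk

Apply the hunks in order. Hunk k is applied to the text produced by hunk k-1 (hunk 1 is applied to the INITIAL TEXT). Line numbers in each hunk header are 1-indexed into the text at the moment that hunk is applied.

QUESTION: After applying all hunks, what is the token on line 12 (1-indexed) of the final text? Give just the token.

Answer: ncnl

Derivation:
Hunk 1: at line 2 remove [eex] add [ytsn,zbh,uud] -> 16 lines: tvx hnoe ytsn zbh uud hjvfd hxq dbd bnc rcq qpa bbwnk wlb ncnl zcb sgb
Hunk 2: at line 6 remove [dbd,bnc] add [tjz,rtvhp,hxo] -> 17 lines: tvx hnoe ytsn zbh uud hjvfd hxq tjz rtvhp hxo rcq qpa bbwnk wlb ncnl zcb sgb
Hunk 3: at line 8 remove [rtvhp,hxo,rcq] add [cfaz] -> 15 lines: tvx hnoe ytsn zbh uud hjvfd hxq tjz cfaz qpa bbwnk wlb ncnl zcb sgb
Hunk 4: at line 8 remove [cfaz,qpa] add [deiiu,fsa,lidhn] -> 16 lines: tvx hnoe ytsn zbh uud hjvfd hxq tjz deiiu fsa lidhn bbwnk wlb ncnl zcb sgb
Hunk 5: at line 6 remove [tjz,deiiu,fsa] add [gcrjs,kmlin] -> 15 lines: tvx hnoe ytsn zbh uud hjvfd hxq gcrjs kmlin lidhn bbwnk wlb ncnl zcb sgb
Hunk 6: at line 8 remove [kmlin,lidhn] add [ynn] -> 14 lines: tvx hnoe ytsn zbh uud hjvfd hxq gcrjs ynn bbwnk wlb ncnl zcb sgb
Final line 12: ncnl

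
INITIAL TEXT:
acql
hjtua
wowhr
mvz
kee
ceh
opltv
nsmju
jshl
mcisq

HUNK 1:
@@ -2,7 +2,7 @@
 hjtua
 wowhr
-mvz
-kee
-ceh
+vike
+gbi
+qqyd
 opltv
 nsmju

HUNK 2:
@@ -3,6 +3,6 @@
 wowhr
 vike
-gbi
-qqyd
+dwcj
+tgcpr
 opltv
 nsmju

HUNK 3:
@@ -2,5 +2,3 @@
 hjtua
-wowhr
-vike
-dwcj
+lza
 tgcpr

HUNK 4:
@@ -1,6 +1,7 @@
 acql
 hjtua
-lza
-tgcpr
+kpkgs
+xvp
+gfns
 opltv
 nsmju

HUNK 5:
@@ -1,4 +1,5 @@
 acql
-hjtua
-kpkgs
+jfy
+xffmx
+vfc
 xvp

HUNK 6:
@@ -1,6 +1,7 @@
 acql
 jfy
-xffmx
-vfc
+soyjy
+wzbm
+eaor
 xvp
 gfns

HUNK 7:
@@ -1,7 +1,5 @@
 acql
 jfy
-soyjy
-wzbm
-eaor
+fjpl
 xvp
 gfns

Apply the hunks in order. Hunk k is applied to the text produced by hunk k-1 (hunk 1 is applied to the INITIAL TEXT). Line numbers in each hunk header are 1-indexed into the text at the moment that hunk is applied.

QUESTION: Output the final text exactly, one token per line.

Answer: acql
jfy
fjpl
xvp
gfns
opltv
nsmju
jshl
mcisq

Derivation:
Hunk 1: at line 2 remove [mvz,kee,ceh] add [vike,gbi,qqyd] -> 10 lines: acql hjtua wowhr vike gbi qqyd opltv nsmju jshl mcisq
Hunk 2: at line 3 remove [gbi,qqyd] add [dwcj,tgcpr] -> 10 lines: acql hjtua wowhr vike dwcj tgcpr opltv nsmju jshl mcisq
Hunk 3: at line 2 remove [wowhr,vike,dwcj] add [lza] -> 8 lines: acql hjtua lza tgcpr opltv nsmju jshl mcisq
Hunk 4: at line 1 remove [lza,tgcpr] add [kpkgs,xvp,gfns] -> 9 lines: acql hjtua kpkgs xvp gfns opltv nsmju jshl mcisq
Hunk 5: at line 1 remove [hjtua,kpkgs] add [jfy,xffmx,vfc] -> 10 lines: acql jfy xffmx vfc xvp gfns opltv nsmju jshl mcisq
Hunk 6: at line 1 remove [xffmx,vfc] add [soyjy,wzbm,eaor] -> 11 lines: acql jfy soyjy wzbm eaor xvp gfns opltv nsmju jshl mcisq
Hunk 7: at line 1 remove [soyjy,wzbm,eaor] add [fjpl] -> 9 lines: acql jfy fjpl xvp gfns opltv nsmju jshl mcisq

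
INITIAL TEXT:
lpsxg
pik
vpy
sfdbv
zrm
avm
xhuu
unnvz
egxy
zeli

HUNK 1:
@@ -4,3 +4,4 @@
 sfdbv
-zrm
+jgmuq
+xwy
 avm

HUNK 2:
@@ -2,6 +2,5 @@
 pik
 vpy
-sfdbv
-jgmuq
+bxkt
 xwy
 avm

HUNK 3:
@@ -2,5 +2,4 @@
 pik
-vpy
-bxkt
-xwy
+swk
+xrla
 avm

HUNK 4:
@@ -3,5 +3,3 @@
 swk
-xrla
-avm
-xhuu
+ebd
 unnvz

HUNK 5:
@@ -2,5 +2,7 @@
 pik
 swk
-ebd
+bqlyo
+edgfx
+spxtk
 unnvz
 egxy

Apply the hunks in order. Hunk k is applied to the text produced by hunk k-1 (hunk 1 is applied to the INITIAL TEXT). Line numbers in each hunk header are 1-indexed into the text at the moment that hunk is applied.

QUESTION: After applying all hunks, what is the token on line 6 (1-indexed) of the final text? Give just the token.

Answer: spxtk

Derivation:
Hunk 1: at line 4 remove [zrm] add [jgmuq,xwy] -> 11 lines: lpsxg pik vpy sfdbv jgmuq xwy avm xhuu unnvz egxy zeli
Hunk 2: at line 2 remove [sfdbv,jgmuq] add [bxkt] -> 10 lines: lpsxg pik vpy bxkt xwy avm xhuu unnvz egxy zeli
Hunk 3: at line 2 remove [vpy,bxkt,xwy] add [swk,xrla] -> 9 lines: lpsxg pik swk xrla avm xhuu unnvz egxy zeli
Hunk 4: at line 3 remove [xrla,avm,xhuu] add [ebd] -> 7 lines: lpsxg pik swk ebd unnvz egxy zeli
Hunk 5: at line 2 remove [ebd] add [bqlyo,edgfx,spxtk] -> 9 lines: lpsxg pik swk bqlyo edgfx spxtk unnvz egxy zeli
Final line 6: spxtk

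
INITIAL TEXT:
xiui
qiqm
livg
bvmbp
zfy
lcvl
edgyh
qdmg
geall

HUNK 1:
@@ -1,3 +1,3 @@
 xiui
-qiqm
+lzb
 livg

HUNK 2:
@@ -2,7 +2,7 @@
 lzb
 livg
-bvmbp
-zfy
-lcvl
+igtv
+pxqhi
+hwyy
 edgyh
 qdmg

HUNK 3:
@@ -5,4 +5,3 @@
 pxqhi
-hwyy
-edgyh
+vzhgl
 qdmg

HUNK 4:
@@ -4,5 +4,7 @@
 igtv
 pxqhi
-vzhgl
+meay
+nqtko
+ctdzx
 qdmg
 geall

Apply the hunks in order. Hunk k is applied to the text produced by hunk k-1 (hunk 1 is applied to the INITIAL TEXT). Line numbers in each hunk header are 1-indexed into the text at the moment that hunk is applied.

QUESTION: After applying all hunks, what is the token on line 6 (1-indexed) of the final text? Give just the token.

Answer: meay

Derivation:
Hunk 1: at line 1 remove [qiqm] add [lzb] -> 9 lines: xiui lzb livg bvmbp zfy lcvl edgyh qdmg geall
Hunk 2: at line 2 remove [bvmbp,zfy,lcvl] add [igtv,pxqhi,hwyy] -> 9 lines: xiui lzb livg igtv pxqhi hwyy edgyh qdmg geall
Hunk 3: at line 5 remove [hwyy,edgyh] add [vzhgl] -> 8 lines: xiui lzb livg igtv pxqhi vzhgl qdmg geall
Hunk 4: at line 4 remove [vzhgl] add [meay,nqtko,ctdzx] -> 10 lines: xiui lzb livg igtv pxqhi meay nqtko ctdzx qdmg geall
Final line 6: meay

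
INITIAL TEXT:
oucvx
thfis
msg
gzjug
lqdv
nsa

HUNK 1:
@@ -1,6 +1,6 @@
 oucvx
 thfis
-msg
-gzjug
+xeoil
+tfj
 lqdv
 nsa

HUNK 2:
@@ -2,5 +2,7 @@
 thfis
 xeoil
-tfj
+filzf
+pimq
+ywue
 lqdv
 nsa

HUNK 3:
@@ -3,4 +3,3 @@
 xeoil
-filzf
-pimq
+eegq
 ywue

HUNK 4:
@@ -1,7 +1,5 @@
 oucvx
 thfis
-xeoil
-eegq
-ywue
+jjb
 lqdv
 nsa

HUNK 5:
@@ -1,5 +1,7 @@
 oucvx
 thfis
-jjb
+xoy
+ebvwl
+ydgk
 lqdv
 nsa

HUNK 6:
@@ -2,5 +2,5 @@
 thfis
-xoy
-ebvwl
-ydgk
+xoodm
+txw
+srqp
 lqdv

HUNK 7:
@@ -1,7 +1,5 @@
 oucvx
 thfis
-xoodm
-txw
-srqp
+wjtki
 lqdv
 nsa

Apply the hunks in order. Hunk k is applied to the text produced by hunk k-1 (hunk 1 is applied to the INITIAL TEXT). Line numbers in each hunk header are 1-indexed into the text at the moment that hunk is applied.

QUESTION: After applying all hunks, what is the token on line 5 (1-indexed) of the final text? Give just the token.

Answer: nsa

Derivation:
Hunk 1: at line 1 remove [msg,gzjug] add [xeoil,tfj] -> 6 lines: oucvx thfis xeoil tfj lqdv nsa
Hunk 2: at line 2 remove [tfj] add [filzf,pimq,ywue] -> 8 lines: oucvx thfis xeoil filzf pimq ywue lqdv nsa
Hunk 3: at line 3 remove [filzf,pimq] add [eegq] -> 7 lines: oucvx thfis xeoil eegq ywue lqdv nsa
Hunk 4: at line 1 remove [xeoil,eegq,ywue] add [jjb] -> 5 lines: oucvx thfis jjb lqdv nsa
Hunk 5: at line 1 remove [jjb] add [xoy,ebvwl,ydgk] -> 7 lines: oucvx thfis xoy ebvwl ydgk lqdv nsa
Hunk 6: at line 2 remove [xoy,ebvwl,ydgk] add [xoodm,txw,srqp] -> 7 lines: oucvx thfis xoodm txw srqp lqdv nsa
Hunk 7: at line 1 remove [xoodm,txw,srqp] add [wjtki] -> 5 lines: oucvx thfis wjtki lqdv nsa
Final line 5: nsa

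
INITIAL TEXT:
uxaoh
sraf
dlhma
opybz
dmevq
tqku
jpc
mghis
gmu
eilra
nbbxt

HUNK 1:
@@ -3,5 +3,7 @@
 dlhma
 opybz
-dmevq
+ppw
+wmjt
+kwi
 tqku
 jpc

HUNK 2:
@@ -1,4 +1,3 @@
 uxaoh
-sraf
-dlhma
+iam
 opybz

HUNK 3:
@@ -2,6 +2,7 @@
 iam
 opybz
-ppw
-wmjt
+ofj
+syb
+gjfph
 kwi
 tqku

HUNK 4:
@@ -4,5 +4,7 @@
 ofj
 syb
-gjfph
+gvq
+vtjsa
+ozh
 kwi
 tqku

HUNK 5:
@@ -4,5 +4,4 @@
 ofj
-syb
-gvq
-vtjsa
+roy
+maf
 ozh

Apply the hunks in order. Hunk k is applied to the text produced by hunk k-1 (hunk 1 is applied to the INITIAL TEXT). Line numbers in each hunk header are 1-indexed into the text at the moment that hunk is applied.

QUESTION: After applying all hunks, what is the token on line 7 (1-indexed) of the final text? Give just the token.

Hunk 1: at line 3 remove [dmevq] add [ppw,wmjt,kwi] -> 13 lines: uxaoh sraf dlhma opybz ppw wmjt kwi tqku jpc mghis gmu eilra nbbxt
Hunk 2: at line 1 remove [sraf,dlhma] add [iam] -> 12 lines: uxaoh iam opybz ppw wmjt kwi tqku jpc mghis gmu eilra nbbxt
Hunk 3: at line 2 remove [ppw,wmjt] add [ofj,syb,gjfph] -> 13 lines: uxaoh iam opybz ofj syb gjfph kwi tqku jpc mghis gmu eilra nbbxt
Hunk 4: at line 4 remove [gjfph] add [gvq,vtjsa,ozh] -> 15 lines: uxaoh iam opybz ofj syb gvq vtjsa ozh kwi tqku jpc mghis gmu eilra nbbxt
Hunk 5: at line 4 remove [syb,gvq,vtjsa] add [roy,maf] -> 14 lines: uxaoh iam opybz ofj roy maf ozh kwi tqku jpc mghis gmu eilra nbbxt
Final line 7: ozh

Answer: ozh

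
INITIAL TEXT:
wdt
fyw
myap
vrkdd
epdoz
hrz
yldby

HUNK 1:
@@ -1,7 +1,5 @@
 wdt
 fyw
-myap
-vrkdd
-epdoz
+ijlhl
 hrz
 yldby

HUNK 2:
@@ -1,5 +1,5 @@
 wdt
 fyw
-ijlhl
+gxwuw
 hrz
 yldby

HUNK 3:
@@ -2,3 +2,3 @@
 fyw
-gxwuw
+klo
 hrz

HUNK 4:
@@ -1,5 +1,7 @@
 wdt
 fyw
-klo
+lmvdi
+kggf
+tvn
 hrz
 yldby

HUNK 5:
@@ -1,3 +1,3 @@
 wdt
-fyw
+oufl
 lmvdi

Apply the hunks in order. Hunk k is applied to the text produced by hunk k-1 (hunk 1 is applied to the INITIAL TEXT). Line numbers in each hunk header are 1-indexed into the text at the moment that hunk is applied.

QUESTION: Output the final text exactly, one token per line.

Answer: wdt
oufl
lmvdi
kggf
tvn
hrz
yldby

Derivation:
Hunk 1: at line 1 remove [myap,vrkdd,epdoz] add [ijlhl] -> 5 lines: wdt fyw ijlhl hrz yldby
Hunk 2: at line 1 remove [ijlhl] add [gxwuw] -> 5 lines: wdt fyw gxwuw hrz yldby
Hunk 3: at line 2 remove [gxwuw] add [klo] -> 5 lines: wdt fyw klo hrz yldby
Hunk 4: at line 1 remove [klo] add [lmvdi,kggf,tvn] -> 7 lines: wdt fyw lmvdi kggf tvn hrz yldby
Hunk 5: at line 1 remove [fyw] add [oufl] -> 7 lines: wdt oufl lmvdi kggf tvn hrz yldby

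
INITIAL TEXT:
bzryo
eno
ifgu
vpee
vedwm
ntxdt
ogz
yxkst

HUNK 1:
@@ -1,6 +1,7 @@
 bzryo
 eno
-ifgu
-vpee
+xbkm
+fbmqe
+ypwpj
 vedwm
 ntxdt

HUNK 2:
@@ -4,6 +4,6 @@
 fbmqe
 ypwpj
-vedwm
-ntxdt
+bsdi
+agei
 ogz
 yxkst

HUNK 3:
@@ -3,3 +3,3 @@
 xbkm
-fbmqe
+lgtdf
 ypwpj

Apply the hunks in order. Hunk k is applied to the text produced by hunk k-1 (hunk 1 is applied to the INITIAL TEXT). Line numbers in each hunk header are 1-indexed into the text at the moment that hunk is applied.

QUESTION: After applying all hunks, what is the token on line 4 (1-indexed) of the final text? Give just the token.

Answer: lgtdf

Derivation:
Hunk 1: at line 1 remove [ifgu,vpee] add [xbkm,fbmqe,ypwpj] -> 9 lines: bzryo eno xbkm fbmqe ypwpj vedwm ntxdt ogz yxkst
Hunk 2: at line 4 remove [vedwm,ntxdt] add [bsdi,agei] -> 9 lines: bzryo eno xbkm fbmqe ypwpj bsdi agei ogz yxkst
Hunk 3: at line 3 remove [fbmqe] add [lgtdf] -> 9 lines: bzryo eno xbkm lgtdf ypwpj bsdi agei ogz yxkst
Final line 4: lgtdf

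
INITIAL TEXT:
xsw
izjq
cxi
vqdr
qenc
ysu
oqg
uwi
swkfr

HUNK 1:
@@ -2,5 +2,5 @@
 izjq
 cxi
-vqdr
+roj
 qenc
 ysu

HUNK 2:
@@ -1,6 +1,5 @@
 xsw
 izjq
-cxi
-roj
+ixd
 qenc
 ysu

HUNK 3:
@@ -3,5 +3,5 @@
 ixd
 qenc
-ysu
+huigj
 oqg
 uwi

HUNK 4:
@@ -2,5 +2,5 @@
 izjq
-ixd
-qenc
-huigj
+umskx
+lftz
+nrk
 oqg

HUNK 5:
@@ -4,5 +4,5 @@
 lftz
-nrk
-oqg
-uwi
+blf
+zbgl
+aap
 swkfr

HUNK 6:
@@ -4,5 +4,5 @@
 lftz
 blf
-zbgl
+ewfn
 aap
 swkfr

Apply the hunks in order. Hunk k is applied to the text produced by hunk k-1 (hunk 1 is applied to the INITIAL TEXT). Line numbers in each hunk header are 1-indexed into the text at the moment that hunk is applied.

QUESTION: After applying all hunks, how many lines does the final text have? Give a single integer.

Hunk 1: at line 2 remove [vqdr] add [roj] -> 9 lines: xsw izjq cxi roj qenc ysu oqg uwi swkfr
Hunk 2: at line 1 remove [cxi,roj] add [ixd] -> 8 lines: xsw izjq ixd qenc ysu oqg uwi swkfr
Hunk 3: at line 3 remove [ysu] add [huigj] -> 8 lines: xsw izjq ixd qenc huigj oqg uwi swkfr
Hunk 4: at line 2 remove [ixd,qenc,huigj] add [umskx,lftz,nrk] -> 8 lines: xsw izjq umskx lftz nrk oqg uwi swkfr
Hunk 5: at line 4 remove [nrk,oqg,uwi] add [blf,zbgl,aap] -> 8 lines: xsw izjq umskx lftz blf zbgl aap swkfr
Hunk 6: at line 4 remove [zbgl] add [ewfn] -> 8 lines: xsw izjq umskx lftz blf ewfn aap swkfr
Final line count: 8

Answer: 8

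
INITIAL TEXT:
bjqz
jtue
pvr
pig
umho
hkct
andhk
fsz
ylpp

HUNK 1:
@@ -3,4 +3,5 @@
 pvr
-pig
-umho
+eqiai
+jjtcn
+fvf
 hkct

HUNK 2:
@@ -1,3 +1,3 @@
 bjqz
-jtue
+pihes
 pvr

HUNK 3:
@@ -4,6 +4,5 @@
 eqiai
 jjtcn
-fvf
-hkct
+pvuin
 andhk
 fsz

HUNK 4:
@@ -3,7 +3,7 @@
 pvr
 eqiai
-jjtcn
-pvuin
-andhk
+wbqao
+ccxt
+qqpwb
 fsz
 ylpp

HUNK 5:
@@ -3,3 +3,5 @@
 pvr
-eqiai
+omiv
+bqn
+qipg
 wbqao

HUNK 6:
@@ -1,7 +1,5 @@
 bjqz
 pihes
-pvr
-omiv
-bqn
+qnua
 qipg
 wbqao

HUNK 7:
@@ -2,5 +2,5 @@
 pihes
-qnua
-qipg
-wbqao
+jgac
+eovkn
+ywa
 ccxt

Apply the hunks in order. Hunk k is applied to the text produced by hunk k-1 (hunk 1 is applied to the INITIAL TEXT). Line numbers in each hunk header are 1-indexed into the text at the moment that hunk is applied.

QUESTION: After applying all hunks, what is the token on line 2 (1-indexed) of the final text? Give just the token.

Answer: pihes

Derivation:
Hunk 1: at line 3 remove [pig,umho] add [eqiai,jjtcn,fvf] -> 10 lines: bjqz jtue pvr eqiai jjtcn fvf hkct andhk fsz ylpp
Hunk 2: at line 1 remove [jtue] add [pihes] -> 10 lines: bjqz pihes pvr eqiai jjtcn fvf hkct andhk fsz ylpp
Hunk 3: at line 4 remove [fvf,hkct] add [pvuin] -> 9 lines: bjqz pihes pvr eqiai jjtcn pvuin andhk fsz ylpp
Hunk 4: at line 3 remove [jjtcn,pvuin,andhk] add [wbqao,ccxt,qqpwb] -> 9 lines: bjqz pihes pvr eqiai wbqao ccxt qqpwb fsz ylpp
Hunk 5: at line 3 remove [eqiai] add [omiv,bqn,qipg] -> 11 lines: bjqz pihes pvr omiv bqn qipg wbqao ccxt qqpwb fsz ylpp
Hunk 6: at line 1 remove [pvr,omiv,bqn] add [qnua] -> 9 lines: bjqz pihes qnua qipg wbqao ccxt qqpwb fsz ylpp
Hunk 7: at line 2 remove [qnua,qipg,wbqao] add [jgac,eovkn,ywa] -> 9 lines: bjqz pihes jgac eovkn ywa ccxt qqpwb fsz ylpp
Final line 2: pihes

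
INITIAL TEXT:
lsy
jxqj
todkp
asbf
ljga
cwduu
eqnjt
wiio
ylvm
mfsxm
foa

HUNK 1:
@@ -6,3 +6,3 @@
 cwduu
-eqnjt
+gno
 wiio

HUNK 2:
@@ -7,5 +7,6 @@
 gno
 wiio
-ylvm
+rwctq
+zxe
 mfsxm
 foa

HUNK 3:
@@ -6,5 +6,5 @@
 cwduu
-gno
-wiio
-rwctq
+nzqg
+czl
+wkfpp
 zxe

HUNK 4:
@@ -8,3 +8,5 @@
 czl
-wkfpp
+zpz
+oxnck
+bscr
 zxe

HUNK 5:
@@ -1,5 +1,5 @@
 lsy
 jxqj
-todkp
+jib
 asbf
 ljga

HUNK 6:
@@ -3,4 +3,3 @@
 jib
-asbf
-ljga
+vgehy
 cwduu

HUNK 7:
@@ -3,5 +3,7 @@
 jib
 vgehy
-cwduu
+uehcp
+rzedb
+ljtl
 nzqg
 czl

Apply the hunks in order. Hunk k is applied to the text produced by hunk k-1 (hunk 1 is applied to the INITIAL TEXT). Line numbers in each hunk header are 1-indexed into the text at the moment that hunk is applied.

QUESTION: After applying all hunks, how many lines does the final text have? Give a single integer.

Answer: 15

Derivation:
Hunk 1: at line 6 remove [eqnjt] add [gno] -> 11 lines: lsy jxqj todkp asbf ljga cwduu gno wiio ylvm mfsxm foa
Hunk 2: at line 7 remove [ylvm] add [rwctq,zxe] -> 12 lines: lsy jxqj todkp asbf ljga cwduu gno wiio rwctq zxe mfsxm foa
Hunk 3: at line 6 remove [gno,wiio,rwctq] add [nzqg,czl,wkfpp] -> 12 lines: lsy jxqj todkp asbf ljga cwduu nzqg czl wkfpp zxe mfsxm foa
Hunk 4: at line 8 remove [wkfpp] add [zpz,oxnck,bscr] -> 14 lines: lsy jxqj todkp asbf ljga cwduu nzqg czl zpz oxnck bscr zxe mfsxm foa
Hunk 5: at line 1 remove [todkp] add [jib] -> 14 lines: lsy jxqj jib asbf ljga cwduu nzqg czl zpz oxnck bscr zxe mfsxm foa
Hunk 6: at line 3 remove [asbf,ljga] add [vgehy] -> 13 lines: lsy jxqj jib vgehy cwduu nzqg czl zpz oxnck bscr zxe mfsxm foa
Hunk 7: at line 3 remove [cwduu] add [uehcp,rzedb,ljtl] -> 15 lines: lsy jxqj jib vgehy uehcp rzedb ljtl nzqg czl zpz oxnck bscr zxe mfsxm foa
Final line count: 15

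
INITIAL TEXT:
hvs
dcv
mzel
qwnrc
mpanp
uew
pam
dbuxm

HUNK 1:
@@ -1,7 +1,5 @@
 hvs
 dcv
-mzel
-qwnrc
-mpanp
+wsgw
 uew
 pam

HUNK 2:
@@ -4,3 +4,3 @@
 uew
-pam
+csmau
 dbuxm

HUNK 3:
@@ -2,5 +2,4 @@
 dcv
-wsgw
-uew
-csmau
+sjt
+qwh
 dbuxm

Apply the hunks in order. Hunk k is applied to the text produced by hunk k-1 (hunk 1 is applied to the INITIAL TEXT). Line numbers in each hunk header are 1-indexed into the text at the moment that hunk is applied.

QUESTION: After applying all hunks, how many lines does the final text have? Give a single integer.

Hunk 1: at line 1 remove [mzel,qwnrc,mpanp] add [wsgw] -> 6 lines: hvs dcv wsgw uew pam dbuxm
Hunk 2: at line 4 remove [pam] add [csmau] -> 6 lines: hvs dcv wsgw uew csmau dbuxm
Hunk 3: at line 2 remove [wsgw,uew,csmau] add [sjt,qwh] -> 5 lines: hvs dcv sjt qwh dbuxm
Final line count: 5

Answer: 5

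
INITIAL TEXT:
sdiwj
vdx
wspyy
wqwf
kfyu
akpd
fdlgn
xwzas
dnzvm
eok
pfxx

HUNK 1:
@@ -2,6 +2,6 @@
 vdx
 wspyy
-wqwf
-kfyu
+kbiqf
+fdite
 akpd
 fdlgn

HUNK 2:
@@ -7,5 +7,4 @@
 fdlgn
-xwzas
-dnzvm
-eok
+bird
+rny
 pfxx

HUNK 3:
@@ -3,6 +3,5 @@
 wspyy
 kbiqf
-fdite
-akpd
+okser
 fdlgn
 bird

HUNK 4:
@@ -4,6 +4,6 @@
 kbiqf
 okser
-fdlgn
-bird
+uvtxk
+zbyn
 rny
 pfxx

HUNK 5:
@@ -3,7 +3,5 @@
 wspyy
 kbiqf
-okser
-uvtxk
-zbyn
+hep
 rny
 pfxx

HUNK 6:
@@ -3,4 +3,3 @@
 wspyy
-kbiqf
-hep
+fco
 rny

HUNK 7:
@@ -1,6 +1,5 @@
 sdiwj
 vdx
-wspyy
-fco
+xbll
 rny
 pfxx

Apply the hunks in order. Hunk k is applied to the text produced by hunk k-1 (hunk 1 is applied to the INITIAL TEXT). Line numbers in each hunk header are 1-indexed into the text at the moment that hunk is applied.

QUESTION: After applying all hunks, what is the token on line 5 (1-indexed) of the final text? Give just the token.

Hunk 1: at line 2 remove [wqwf,kfyu] add [kbiqf,fdite] -> 11 lines: sdiwj vdx wspyy kbiqf fdite akpd fdlgn xwzas dnzvm eok pfxx
Hunk 2: at line 7 remove [xwzas,dnzvm,eok] add [bird,rny] -> 10 lines: sdiwj vdx wspyy kbiqf fdite akpd fdlgn bird rny pfxx
Hunk 3: at line 3 remove [fdite,akpd] add [okser] -> 9 lines: sdiwj vdx wspyy kbiqf okser fdlgn bird rny pfxx
Hunk 4: at line 4 remove [fdlgn,bird] add [uvtxk,zbyn] -> 9 lines: sdiwj vdx wspyy kbiqf okser uvtxk zbyn rny pfxx
Hunk 5: at line 3 remove [okser,uvtxk,zbyn] add [hep] -> 7 lines: sdiwj vdx wspyy kbiqf hep rny pfxx
Hunk 6: at line 3 remove [kbiqf,hep] add [fco] -> 6 lines: sdiwj vdx wspyy fco rny pfxx
Hunk 7: at line 1 remove [wspyy,fco] add [xbll] -> 5 lines: sdiwj vdx xbll rny pfxx
Final line 5: pfxx

Answer: pfxx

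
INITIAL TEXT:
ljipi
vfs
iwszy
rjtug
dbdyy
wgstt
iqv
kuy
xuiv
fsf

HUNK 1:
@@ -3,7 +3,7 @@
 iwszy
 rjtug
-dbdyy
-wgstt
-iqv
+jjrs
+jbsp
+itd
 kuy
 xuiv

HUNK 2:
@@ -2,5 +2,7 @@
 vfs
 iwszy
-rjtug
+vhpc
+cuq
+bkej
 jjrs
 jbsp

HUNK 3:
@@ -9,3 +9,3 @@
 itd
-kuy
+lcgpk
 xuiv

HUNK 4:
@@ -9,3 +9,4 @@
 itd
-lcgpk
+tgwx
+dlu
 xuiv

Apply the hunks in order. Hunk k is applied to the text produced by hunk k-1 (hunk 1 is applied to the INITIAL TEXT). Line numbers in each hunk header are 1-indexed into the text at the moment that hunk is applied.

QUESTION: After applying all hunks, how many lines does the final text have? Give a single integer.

Hunk 1: at line 3 remove [dbdyy,wgstt,iqv] add [jjrs,jbsp,itd] -> 10 lines: ljipi vfs iwszy rjtug jjrs jbsp itd kuy xuiv fsf
Hunk 2: at line 2 remove [rjtug] add [vhpc,cuq,bkej] -> 12 lines: ljipi vfs iwszy vhpc cuq bkej jjrs jbsp itd kuy xuiv fsf
Hunk 3: at line 9 remove [kuy] add [lcgpk] -> 12 lines: ljipi vfs iwszy vhpc cuq bkej jjrs jbsp itd lcgpk xuiv fsf
Hunk 4: at line 9 remove [lcgpk] add [tgwx,dlu] -> 13 lines: ljipi vfs iwszy vhpc cuq bkej jjrs jbsp itd tgwx dlu xuiv fsf
Final line count: 13

Answer: 13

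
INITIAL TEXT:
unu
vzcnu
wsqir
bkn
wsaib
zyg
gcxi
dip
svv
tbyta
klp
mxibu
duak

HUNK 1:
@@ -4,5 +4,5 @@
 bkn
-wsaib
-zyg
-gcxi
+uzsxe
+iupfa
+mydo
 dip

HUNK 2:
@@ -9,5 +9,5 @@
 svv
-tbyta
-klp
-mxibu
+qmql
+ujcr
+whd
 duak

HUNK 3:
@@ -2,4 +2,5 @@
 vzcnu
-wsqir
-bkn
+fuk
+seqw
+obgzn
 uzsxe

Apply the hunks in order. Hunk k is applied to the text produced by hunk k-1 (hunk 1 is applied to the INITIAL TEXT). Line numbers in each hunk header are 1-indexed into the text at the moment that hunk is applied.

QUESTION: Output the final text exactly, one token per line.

Hunk 1: at line 4 remove [wsaib,zyg,gcxi] add [uzsxe,iupfa,mydo] -> 13 lines: unu vzcnu wsqir bkn uzsxe iupfa mydo dip svv tbyta klp mxibu duak
Hunk 2: at line 9 remove [tbyta,klp,mxibu] add [qmql,ujcr,whd] -> 13 lines: unu vzcnu wsqir bkn uzsxe iupfa mydo dip svv qmql ujcr whd duak
Hunk 3: at line 2 remove [wsqir,bkn] add [fuk,seqw,obgzn] -> 14 lines: unu vzcnu fuk seqw obgzn uzsxe iupfa mydo dip svv qmql ujcr whd duak

Answer: unu
vzcnu
fuk
seqw
obgzn
uzsxe
iupfa
mydo
dip
svv
qmql
ujcr
whd
duak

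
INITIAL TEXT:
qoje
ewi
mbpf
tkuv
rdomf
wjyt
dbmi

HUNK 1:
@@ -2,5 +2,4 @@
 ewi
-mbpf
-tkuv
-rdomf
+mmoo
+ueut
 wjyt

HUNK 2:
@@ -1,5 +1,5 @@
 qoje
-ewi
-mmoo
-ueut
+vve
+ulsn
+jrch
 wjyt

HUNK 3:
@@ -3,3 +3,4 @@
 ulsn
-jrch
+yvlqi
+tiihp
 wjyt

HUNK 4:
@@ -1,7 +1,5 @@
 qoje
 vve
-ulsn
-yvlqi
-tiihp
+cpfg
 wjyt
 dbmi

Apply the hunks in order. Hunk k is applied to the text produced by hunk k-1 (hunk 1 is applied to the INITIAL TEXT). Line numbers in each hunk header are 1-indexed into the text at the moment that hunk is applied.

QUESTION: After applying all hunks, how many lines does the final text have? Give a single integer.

Hunk 1: at line 2 remove [mbpf,tkuv,rdomf] add [mmoo,ueut] -> 6 lines: qoje ewi mmoo ueut wjyt dbmi
Hunk 2: at line 1 remove [ewi,mmoo,ueut] add [vve,ulsn,jrch] -> 6 lines: qoje vve ulsn jrch wjyt dbmi
Hunk 3: at line 3 remove [jrch] add [yvlqi,tiihp] -> 7 lines: qoje vve ulsn yvlqi tiihp wjyt dbmi
Hunk 4: at line 1 remove [ulsn,yvlqi,tiihp] add [cpfg] -> 5 lines: qoje vve cpfg wjyt dbmi
Final line count: 5

Answer: 5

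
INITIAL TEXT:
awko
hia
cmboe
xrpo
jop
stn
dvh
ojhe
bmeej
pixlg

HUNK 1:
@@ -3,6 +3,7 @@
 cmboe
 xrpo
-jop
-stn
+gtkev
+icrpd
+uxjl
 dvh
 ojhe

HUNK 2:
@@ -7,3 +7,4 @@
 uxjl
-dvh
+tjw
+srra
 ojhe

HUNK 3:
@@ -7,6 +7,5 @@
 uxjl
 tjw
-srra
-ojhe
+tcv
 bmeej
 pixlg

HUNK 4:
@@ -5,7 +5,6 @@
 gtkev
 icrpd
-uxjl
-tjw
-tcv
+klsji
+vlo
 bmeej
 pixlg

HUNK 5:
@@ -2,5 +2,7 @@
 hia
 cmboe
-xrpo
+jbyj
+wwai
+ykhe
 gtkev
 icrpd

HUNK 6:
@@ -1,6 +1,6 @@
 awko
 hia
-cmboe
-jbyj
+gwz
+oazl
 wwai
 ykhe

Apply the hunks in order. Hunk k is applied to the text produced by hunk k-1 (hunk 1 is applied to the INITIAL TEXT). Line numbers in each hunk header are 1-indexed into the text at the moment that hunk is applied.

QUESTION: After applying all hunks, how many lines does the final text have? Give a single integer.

Answer: 12

Derivation:
Hunk 1: at line 3 remove [jop,stn] add [gtkev,icrpd,uxjl] -> 11 lines: awko hia cmboe xrpo gtkev icrpd uxjl dvh ojhe bmeej pixlg
Hunk 2: at line 7 remove [dvh] add [tjw,srra] -> 12 lines: awko hia cmboe xrpo gtkev icrpd uxjl tjw srra ojhe bmeej pixlg
Hunk 3: at line 7 remove [srra,ojhe] add [tcv] -> 11 lines: awko hia cmboe xrpo gtkev icrpd uxjl tjw tcv bmeej pixlg
Hunk 4: at line 5 remove [uxjl,tjw,tcv] add [klsji,vlo] -> 10 lines: awko hia cmboe xrpo gtkev icrpd klsji vlo bmeej pixlg
Hunk 5: at line 2 remove [xrpo] add [jbyj,wwai,ykhe] -> 12 lines: awko hia cmboe jbyj wwai ykhe gtkev icrpd klsji vlo bmeej pixlg
Hunk 6: at line 1 remove [cmboe,jbyj] add [gwz,oazl] -> 12 lines: awko hia gwz oazl wwai ykhe gtkev icrpd klsji vlo bmeej pixlg
Final line count: 12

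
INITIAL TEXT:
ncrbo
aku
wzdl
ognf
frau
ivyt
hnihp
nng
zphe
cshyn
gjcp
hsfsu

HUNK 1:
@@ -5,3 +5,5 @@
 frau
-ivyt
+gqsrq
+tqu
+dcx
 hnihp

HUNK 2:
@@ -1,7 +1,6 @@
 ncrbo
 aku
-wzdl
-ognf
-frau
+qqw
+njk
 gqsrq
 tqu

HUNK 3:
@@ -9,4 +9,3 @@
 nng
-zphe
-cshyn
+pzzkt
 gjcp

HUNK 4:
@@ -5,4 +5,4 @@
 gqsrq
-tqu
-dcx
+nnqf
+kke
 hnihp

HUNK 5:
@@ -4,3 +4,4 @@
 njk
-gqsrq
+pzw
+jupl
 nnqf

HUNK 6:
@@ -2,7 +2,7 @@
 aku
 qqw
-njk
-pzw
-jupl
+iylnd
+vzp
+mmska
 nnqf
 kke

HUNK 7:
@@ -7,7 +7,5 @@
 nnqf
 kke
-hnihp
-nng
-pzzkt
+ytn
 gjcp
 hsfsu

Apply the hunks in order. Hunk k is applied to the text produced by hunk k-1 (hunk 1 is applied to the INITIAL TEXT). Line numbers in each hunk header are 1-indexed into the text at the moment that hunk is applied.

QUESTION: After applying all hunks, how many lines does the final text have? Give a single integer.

Answer: 11

Derivation:
Hunk 1: at line 5 remove [ivyt] add [gqsrq,tqu,dcx] -> 14 lines: ncrbo aku wzdl ognf frau gqsrq tqu dcx hnihp nng zphe cshyn gjcp hsfsu
Hunk 2: at line 1 remove [wzdl,ognf,frau] add [qqw,njk] -> 13 lines: ncrbo aku qqw njk gqsrq tqu dcx hnihp nng zphe cshyn gjcp hsfsu
Hunk 3: at line 9 remove [zphe,cshyn] add [pzzkt] -> 12 lines: ncrbo aku qqw njk gqsrq tqu dcx hnihp nng pzzkt gjcp hsfsu
Hunk 4: at line 5 remove [tqu,dcx] add [nnqf,kke] -> 12 lines: ncrbo aku qqw njk gqsrq nnqf kke hnihp nng pzzkt gjcp hsfsu
Hunk 5: at line 4 remove [gqsrq] add [pzw,jupl] -> 13 lines: ncrbo aku qqw njk pzw jupl nnqf kke hnihp nng pzzkt gjcp hsfsu
Hunk 6: at line 2 remove [njk,pzw,jupl] add [iylnd,vzp,mmska] -> 13 lines: ncrbo aku qqw iylnd vzp mmska nnqf kke hnihp nng pzzkt gjcp hsfsu
Hunk 7: at line 7 remove [hnihp,nng,pzzkt] add [ytn] -> 11 lines: ncrbo aku qqw iylnd vzp mmska nnqf kke ytn gjcp hsfsu
Final line count: 11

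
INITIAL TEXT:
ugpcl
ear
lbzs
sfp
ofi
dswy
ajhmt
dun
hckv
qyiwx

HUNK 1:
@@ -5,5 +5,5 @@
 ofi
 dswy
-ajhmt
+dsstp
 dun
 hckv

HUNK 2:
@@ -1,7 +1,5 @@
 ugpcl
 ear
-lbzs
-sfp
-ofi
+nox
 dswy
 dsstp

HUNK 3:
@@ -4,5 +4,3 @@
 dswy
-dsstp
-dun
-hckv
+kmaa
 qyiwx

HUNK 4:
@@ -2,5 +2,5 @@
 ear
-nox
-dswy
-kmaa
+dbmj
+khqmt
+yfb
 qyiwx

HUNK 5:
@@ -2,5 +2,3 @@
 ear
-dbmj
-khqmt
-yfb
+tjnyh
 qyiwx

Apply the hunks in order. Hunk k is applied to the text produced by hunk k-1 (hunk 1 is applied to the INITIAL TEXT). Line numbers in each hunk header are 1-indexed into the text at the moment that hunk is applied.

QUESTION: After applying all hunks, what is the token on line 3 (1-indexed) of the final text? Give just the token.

Answer: tjnyh

Derivation:
Hunk 1: at line 5 remove [ajhmt] add [dsstp] -> 10 lines: ugpcl ear lbzs sfp ofi dswy dsstp dun hckv qyiwx
Hunk 2: at line 1 remove [lbzs,sfp,ofi] add [nox] -> 8 lines: ugpcl ear nox dswy dsstp dun hckv qyiwx
Hunk 3: at line 4 remove [dsstp,dun,hckv] add [kmaa] -> 6 lines: ugpcl ear nox dswy kmaa qyiwx
Hunk 4: at line 2 remove [nox,dswy,kmaa] add [dbmj,khqmt,yfb] -> 6 lines: ugpcl ear dbmj khqmt yfb qyiwx
Hunk 5: at line 2 remove [dbmj,khqmt,yfb] add [tjnyh] -> 4 lines: ugpcl ear tjnyh qyiwx
Final line 3: tjnyh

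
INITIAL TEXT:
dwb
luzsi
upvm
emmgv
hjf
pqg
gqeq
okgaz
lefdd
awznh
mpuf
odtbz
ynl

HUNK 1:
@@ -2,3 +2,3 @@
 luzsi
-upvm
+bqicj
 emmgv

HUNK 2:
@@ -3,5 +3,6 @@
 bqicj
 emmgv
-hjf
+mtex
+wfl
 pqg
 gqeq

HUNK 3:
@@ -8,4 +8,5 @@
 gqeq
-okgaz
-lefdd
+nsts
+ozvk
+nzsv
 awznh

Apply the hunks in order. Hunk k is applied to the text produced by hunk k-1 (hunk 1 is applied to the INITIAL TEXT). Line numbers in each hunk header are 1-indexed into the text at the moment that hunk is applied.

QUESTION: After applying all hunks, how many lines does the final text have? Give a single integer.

Hunk 1: at line 2 remove [upvm] add [bqicj] -> 13 lines: dwb luzsi bqicj emmgv hjf pqg gqeq okgaz lefdd awznh mpuf odtbz ynl
Hunk 2: at line 3 remove [hjf] add [mtex,wfl] -> 14 lines: dwb luzsi bqicj emmgv mtex wfl pqg gqeq okgaz lefdd awznh mpuf odtbz ynl
Hunk 3: at line 8 remove [okgaz,lefdd] add [nsts,ozvk,nzsv] -> 15 lines: dwb luzsi bqicj emmgv mtex wfl pqg gqeq nsts ozvk nzsv awznh mpuf odtbz ynl
Final line count: 15

Answer: 15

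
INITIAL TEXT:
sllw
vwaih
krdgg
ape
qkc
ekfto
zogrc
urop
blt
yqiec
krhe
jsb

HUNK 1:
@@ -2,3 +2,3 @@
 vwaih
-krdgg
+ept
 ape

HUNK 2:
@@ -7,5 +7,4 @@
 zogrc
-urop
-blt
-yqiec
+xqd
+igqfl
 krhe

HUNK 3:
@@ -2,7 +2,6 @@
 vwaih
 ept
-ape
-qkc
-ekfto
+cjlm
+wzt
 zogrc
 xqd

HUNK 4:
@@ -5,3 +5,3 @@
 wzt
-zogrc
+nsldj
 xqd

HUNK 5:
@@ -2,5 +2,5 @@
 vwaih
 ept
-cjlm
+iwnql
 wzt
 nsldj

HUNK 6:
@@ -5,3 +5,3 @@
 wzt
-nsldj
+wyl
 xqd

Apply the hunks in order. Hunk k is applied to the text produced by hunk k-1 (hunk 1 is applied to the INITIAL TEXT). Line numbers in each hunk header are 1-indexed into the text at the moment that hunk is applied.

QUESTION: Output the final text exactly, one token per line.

Answer: sllw
vwaih
ept
iwnql
wzt
wyl
xqd
igqfl
krhe
jsb

Derivation:
Hunk 1: at line 2 remove [krdgg] add [ept] -> 12 lines: sllw vwaih ept ape qkc ekfto zogrc urop blt yqiec krhe jsb
Hunk 2: at line 7 remove [urop,blt,yqiec] add [xqd,igqfl] -> 11 lines: sllw vwaih ept ape qkc ekfto zogrc xqd igqfl krhe jsb
Hunk 3: at line 2 remove [ape,qkc,ekfto] add [cjlm,wzt] -> 10 lines: sllw vwaih ept cjlm wzt zogrc xqd igqfl krhe jsb
Hunk 4: at line 5 remove [zogrc] add [nsldj] -> 10 lines: sllw vwaih ept cjlm wzt nsldj xqd igqfl krhe jsb
Hunk 5: at line 2 remove [cjlm] add [iwnql] -> 10 lines: sllw vwaih ept iwnql wzt nsldj xqd igqfl krhe jsb
Hunk 6: at line 5 remove [nsldj] add [wyl] -> 10 lines: sllw vwaih ept iwnql wzt wyl xqd igqfl krhe jsb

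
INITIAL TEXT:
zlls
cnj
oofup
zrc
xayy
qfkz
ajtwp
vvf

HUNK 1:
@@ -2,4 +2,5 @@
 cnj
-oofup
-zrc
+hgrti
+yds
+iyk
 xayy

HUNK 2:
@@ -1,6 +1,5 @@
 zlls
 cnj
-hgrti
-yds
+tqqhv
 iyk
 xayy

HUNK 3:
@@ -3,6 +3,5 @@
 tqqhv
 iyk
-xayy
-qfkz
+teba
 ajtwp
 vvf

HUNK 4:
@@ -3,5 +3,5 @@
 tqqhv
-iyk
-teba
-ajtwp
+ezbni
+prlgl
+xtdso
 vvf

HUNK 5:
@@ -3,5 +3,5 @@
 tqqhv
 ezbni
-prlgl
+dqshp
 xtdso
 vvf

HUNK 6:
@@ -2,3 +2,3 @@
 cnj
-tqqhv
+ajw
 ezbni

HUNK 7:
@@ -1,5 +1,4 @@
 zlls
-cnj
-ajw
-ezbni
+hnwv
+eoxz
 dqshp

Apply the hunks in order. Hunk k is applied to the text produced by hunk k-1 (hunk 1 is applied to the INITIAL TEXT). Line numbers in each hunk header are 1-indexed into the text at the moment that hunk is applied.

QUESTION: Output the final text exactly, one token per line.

Hunk 1: at line 2 remove [oofup,zrc] add [hgrti,yds,iyk] -> 9 lines: zlls cnj hgrti yds iyk xayy qfkz ajtwp vvf
Hunk 2: at line 1 remove [hgrti,yds] add [tqqhv] -> 8 lines: zlls cnj tqqhv iyk xayy qfkz ajtwp vvf
Hunk 3: at line 3 remove [xayy,qfkz] add [teba] -> 7 lines: zlls cnj tqqhv iyk teba ajtwp vvf
Hunk 4: at line 3 remove [iyk,teba,ajtwp] add [ezbni,prlgl,xtdso] -> 7 lines: zlls cnj tqqhv ezbni prlgl xtdso vvf
Hunk 5: at line 3 remove [prlgl] add [dqshp] -> 7 lines: zlls cnj tqqhv ezbni dqshp xtdso vvf
Hunk 6: at line 2 remove [tqqhv] add [ajw] -> 7 lines: zlls cnj ajw ezbni dqshp xtdso vvf
Hunk 7: at line 1 remove [cnj,ajw,ezbni] add [hnwv,eoxz] -> 6 lines: zlls hnwv eoxz dqshp xtdso vvf

Answer: zlls
hnwv
eoxz
dqshp
xtdso
vvf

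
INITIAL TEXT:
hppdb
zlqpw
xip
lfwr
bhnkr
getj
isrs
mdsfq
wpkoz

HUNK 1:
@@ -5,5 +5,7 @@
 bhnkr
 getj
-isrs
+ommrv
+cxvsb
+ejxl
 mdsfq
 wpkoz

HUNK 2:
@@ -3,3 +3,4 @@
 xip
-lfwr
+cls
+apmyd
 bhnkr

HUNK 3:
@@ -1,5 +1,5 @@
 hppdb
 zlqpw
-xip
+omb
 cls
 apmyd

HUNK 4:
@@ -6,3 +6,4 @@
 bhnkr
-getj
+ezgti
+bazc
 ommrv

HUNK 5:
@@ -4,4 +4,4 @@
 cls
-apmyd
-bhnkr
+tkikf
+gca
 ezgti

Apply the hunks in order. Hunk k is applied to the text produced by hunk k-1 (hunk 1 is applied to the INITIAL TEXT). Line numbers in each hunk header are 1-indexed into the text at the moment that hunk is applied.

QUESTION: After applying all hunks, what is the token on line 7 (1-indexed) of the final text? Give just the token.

Answer: ezgti

Derivation:
Hunk 1: at line 5 remove [isrs] add [ommrv,cxvsb,ejxl] -> 11 lines: hppdb zlqpw xip lfwr bhnkr getj ommrv cxvsb ejxl mdsfq wpkoz
Hunk 2: at line 3 remove [lfwr] add [cls,apmyd] -> 12 lines: hppdb zlqpw xip cls apmyd bhnkr getj ommrv cxvsb ejxl mdsfq wpkoz
Hunk 3: at line 1 remove [xip] add [omb] -> 12 lines: hppdb zlqpw omb cls apmyd bhnkr getj ommrv cxvsb ejxl mdsfq wpkoz
Hunk 4: at line 6 remove [getj] add [ezgti,bazc] -> 13 lines: hppdb zlqpw omb cls apmyd bhnkr ezgti bazc ommrv cxvsb ejxl mdsfq wpkoz
Hunk 5: at line 4 remove [apmyd,bhnkr] add [tkikf,gca] -> 13 lines: hppdb zlqpw omb cls tkikf gca ezgti bazc ommrv cxvsb ejxl mdsfq wpkoz
Final line 7: ezgti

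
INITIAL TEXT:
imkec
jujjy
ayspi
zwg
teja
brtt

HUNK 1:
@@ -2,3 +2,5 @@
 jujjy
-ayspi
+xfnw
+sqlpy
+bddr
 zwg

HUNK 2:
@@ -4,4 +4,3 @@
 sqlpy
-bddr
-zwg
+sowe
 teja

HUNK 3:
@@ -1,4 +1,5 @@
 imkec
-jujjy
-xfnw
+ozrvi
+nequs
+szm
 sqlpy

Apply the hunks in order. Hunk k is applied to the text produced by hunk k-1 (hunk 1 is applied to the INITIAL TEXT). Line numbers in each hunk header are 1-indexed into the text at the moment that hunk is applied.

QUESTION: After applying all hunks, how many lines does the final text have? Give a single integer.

Hunk 1: at line 2 remove [ayspi] add [xfnw,sqlpy,bddr] -> 8 lines: imkec jujjy xfnw sqlpy bddr zwg teja brtt
Hunk 2: at line 4 remove [bddr,zwg] add [sowe] -> 7 lines: imkec jujjy xfnw sqlpy sowe teja brtt
Hunk 3: at line 1 remove [jujjy,xfnw] add [ozrvi,nequs,szm] -> 8 lines: imkec ozrvi nequs szm sqlpy sowe teja brtt
Final line count: 8

Answer: 8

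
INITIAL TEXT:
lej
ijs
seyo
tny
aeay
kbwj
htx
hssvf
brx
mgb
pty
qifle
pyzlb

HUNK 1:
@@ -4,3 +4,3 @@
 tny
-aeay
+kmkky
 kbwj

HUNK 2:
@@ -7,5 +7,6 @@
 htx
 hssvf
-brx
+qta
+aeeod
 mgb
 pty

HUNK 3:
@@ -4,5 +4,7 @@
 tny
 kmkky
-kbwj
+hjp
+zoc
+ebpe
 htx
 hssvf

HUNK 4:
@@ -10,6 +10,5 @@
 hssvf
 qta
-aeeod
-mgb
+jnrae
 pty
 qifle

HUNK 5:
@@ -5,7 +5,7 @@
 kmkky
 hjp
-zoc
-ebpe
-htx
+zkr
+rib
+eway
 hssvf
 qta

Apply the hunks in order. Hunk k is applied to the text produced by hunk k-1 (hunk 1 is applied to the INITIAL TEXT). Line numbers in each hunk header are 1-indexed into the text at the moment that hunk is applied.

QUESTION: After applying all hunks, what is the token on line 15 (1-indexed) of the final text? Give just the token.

Answer: pyzlb

Derivation:
Hunk 1: at line 4 remove [aeay] add [kmkky] -> 13 lines: lej ijs seyo tny kmkky kbwj htx hssvf brx mgb pty qifle pyzlb
Hunk 2: at line 7 remove [brx] add [qta,aeeod] -> 14 lines: lej ijs seyo tny kmkky kbwj htx hssvf qta aeeod mgb pty qifle pyzlb
Hunk 3: at line 4 remove [kbwj] add [hjp,zoc,ebpe] -> 16 lines: lej ijs seyo tny kmkky hjp zoc ebpe htx hssvf qta aeeod mgb pty qifle pyzlb
Hunk 4: at line 10 remove [aeeod,mgb] add [jnrae] -> 15 lines: lej ijs seyo tny kmkky hjp zoc ebpe htx hssvf qta jnrae pty qifle pyzlb
Hunk 5: at line 5 remove [zoc,ebpe,htx] add [zkr,rib,eway] -> 15 lines: lej ijs seyo tny kmkky hjp zkr rib eway hssvf qta jnrae pty qifle pyzlb
Final line 15: pyzlb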